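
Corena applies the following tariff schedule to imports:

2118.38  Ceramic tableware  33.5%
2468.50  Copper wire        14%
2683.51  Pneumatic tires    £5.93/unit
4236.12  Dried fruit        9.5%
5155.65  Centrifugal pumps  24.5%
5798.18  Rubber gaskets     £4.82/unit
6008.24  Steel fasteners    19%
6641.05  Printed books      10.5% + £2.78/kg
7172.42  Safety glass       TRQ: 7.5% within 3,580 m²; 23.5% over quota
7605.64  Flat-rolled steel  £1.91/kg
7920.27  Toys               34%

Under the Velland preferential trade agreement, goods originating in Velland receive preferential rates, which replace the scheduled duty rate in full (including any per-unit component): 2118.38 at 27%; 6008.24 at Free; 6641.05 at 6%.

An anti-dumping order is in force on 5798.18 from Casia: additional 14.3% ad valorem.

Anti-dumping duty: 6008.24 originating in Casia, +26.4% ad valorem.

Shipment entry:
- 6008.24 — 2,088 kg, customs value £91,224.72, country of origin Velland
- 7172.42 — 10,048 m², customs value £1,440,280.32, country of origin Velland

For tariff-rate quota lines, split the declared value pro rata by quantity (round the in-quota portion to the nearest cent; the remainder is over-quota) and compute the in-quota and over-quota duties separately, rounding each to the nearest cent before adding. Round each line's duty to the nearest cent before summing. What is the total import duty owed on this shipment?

£256,360.72

Line 1 (6008.24, Velland, 2,088 kg, £91,224.72):
Base rate for 6008.24 is 19%.
Origin Velland qualifies under the Corena–Velland agreement and 6008.24 is covered: preferential rate Free applies instead.
The additional-duty order on 6008.24 targets Casia, not Velland; it does not apply.
Duty = £91,224.72 × 0% = £0.00.
Line 2 (7172.42, Velland, 10,048 m², £1,440,280.32):
Code 7172.42 is under a tariff-rate quota (threshold 3,580 m²). In-quota: 3,580 m² at 7.5%; over-quota: 6,468 m² at 23.5%.
Pro-rata value split: in-quota = £1,440,280.32 × 3,580/10,048 = £513,157.20; over-quota = £1,440,280.32 − £513,157.20 = £927,123.12.
In-quota duty = £513,157.20 × 7.5% = £38,486.79. Over-quota duty = £927,123.12 × 23.5% = £217,873.93.
Line duty = £38,486.79 + £217,873.93 = £256,360.72.
Total = £0.00 + £256,360.72 = £256,360.72.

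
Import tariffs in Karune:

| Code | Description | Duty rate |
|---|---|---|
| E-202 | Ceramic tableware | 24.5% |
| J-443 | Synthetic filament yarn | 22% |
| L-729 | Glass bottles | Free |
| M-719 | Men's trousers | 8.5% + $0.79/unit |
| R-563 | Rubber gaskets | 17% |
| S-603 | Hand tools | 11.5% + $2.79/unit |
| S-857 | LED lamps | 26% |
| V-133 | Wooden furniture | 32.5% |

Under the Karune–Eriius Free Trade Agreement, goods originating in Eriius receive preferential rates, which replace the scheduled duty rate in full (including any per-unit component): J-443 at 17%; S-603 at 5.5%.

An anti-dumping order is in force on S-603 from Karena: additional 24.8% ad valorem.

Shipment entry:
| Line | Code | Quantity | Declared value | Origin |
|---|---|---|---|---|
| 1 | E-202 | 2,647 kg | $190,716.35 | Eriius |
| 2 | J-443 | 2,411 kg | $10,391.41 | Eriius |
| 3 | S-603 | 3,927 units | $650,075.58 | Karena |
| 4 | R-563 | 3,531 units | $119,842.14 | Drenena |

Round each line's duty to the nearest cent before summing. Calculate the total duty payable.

$315,798.98

Line 1 (E-202, Eriius, 2,647 kg, $190,716.35):
Base rate for E-202 is 24.5%.
Origin Eriius is the FTA partner but E-202 is not on the preference list; base rate stands.
Duty = $190,716.35 × 24.5% = $46,725.51.
Line 2 (J-443, Eriius, 2,411 kg, $10,391.41):
Base rate for J-443 is 22%.
Origin Eriius qualifies under the Karune–Eriius agreement and J-443 is covered: preferential rate 17% applies instead.
Duty = $10,391.41 × 17% = $1,766.54.
Line 3 (S-603, Karena, 3,927 units, $650,075.58):
Base rate for S-603 is 11.5% + $2.79/unit.
S-603 has an FTA preferential rate, but origin Karena is not Eriius; base rate stands.
Additional duty on S-603 from Karena: +24.8%. Applied ad valorem rate: 11.5% + 24.8% = 36.3%.
Duty = $650,075.58 × 36.3% + 3,927 × $2.79 = $246,933.77.
Line 4 (R-563, Drenena, 3,531 units, $119,842.14):
Base rate for R-563 is 17%.
Duty = $119,842.14 × 17% = $20,373.16.
Total = $46,725.51 + $1,766.54 + $246,933.77 + $20,373.16 = $315,798.98.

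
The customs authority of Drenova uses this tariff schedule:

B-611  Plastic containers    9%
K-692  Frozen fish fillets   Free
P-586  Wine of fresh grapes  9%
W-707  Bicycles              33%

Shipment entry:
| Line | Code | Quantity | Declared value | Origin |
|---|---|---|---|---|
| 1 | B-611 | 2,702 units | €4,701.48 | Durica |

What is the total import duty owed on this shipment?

€423.13

Line 1 (B-611, Durica, 2,702 units, €4,701.48):
Base rate for B-611 is 9%.
Duty = €4,701.48 × 9% = €423.13.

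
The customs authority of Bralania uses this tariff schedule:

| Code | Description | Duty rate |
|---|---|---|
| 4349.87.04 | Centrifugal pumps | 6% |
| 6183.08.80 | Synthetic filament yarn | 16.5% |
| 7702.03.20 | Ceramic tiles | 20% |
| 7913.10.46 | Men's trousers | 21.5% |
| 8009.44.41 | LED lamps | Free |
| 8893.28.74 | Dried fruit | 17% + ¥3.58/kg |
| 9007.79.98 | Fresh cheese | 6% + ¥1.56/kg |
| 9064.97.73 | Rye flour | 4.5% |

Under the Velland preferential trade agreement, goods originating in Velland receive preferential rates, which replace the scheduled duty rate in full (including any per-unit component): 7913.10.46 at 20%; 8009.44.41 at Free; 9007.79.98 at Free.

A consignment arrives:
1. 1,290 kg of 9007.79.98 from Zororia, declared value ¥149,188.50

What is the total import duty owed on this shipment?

¥10,963.71

Line 1 (9007.79.98, Zororia, 1,290 kg, ¥149,188.50):
Base rate for 9007.79.98 is 6% + ¥1.56/kg.
9007.79.98 has an FTA preferential rate, but origin Zororia is not Velland; base rate stands.
Duty = ¥149,188.50 × 6% + 1,290 × ¥1.56 = ¥10,963.71.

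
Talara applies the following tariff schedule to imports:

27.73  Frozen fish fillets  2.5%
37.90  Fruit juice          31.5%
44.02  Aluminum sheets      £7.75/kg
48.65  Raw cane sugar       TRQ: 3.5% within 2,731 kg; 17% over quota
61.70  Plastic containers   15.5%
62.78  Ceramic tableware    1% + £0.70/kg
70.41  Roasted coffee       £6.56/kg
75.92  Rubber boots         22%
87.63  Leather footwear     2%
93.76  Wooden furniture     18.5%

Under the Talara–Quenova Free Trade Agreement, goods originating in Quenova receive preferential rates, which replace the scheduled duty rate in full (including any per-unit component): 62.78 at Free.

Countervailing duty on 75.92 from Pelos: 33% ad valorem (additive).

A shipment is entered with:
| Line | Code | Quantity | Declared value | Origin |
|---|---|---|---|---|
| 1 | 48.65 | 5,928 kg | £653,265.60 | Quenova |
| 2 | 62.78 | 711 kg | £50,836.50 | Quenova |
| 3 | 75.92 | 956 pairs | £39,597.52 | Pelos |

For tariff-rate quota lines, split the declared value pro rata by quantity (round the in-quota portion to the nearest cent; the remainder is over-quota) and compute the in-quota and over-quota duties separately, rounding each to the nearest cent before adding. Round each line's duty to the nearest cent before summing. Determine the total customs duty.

£92,204.71

Line 1 (48.65, Quenova, 5,928 kg, £653,265.60):
Code 48.65 is under a tariff-rate quota (threshold 2,731 kg). In-quota: 2,731 kg at 3.5%; over-quota: 3,197 kg at 17%.
Pro-rata value split: in-quota = £653,265.60 × 2,731/5,928 = £300,956.20; over-quota = £653,265.60 − £300,956.20 = £352,309.40.
In-quota duty = £300,956.20 × 3.5% = £10,533.47. Over-quota duty = £352,309.40 × 17% = £59,892.60.
Line duty = £10,533.47 + £59,892.60 = £70,426.07.
Line 2 (62.78, Quenova, 711 kg, £50,836.50):
Base rate for 62.78 is 1% + £0.70/kg.
Origin Quenova qualifies under the Talara–Quenova agreement and 62.78 is covered: preferential rate Free applies instead.
Duty = £50,836.50 × 0% = £0.00.
Line 3 (75.92, Pelos, 956 pairs, £39,597.52):
Base rate for 75.92 is 22%.
Additional duty on 75.92 from Pelos: +33%. Applied ad valorem rate: 22% + 33% = 55%.
Duty = £39,597.52 × 55% = £21,778.64.
Total = £70,426.07 + £0.00 + £21,778.64 = £92,204.71.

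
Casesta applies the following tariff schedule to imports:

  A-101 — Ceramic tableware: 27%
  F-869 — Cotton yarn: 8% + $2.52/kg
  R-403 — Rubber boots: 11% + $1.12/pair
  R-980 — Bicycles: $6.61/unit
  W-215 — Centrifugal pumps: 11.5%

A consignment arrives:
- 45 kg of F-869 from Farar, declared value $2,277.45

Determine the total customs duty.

Line 1 (F-869, Farar, 45 kg, $2,277.45):
Base rate for F-869 is 8% + $2.52/kg.
Duty = $2,277.45 × 8% + 45 × $2.52 = $295.60.

$295.60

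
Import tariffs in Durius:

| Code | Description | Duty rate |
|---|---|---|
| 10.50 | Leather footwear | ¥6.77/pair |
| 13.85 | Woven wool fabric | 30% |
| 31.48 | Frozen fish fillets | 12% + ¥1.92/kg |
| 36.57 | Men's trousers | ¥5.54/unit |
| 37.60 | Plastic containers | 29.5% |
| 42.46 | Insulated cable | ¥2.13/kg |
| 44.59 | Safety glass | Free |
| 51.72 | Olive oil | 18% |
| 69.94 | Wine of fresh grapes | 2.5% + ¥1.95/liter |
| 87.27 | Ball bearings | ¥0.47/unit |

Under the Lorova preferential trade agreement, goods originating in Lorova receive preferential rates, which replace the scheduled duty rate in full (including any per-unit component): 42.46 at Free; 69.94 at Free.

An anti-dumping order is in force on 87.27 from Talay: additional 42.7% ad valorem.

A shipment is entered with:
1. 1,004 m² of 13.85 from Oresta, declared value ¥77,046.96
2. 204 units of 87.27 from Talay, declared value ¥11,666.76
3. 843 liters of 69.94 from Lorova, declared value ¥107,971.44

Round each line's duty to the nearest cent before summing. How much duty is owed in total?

¥28,191.68

Line 1 (13.85, Oresta, 1,004 m², ¥77,046.96):
Base rate for 13.85 is 30%.
Duty = ¥77,046.96 × 30% = ¥23,114.09.
Line 2 (87.27, Talay, 204 units, ¥11,666.76):
Base rate for 87.27 is ¥0.47/unit.
Additional duty on 87.27 from Talay: +42.7% ad valorem. Applied ad valorem rate = 42.7%.
Duty = ¥11,666.76 × 42.7% + 204 × ¥0.47 = ¥5,077.59.
Line 3 (69.94, Lorova, 843 liters, ¥107,971.44):
Base rate for 69.94 is 2.5% + ¥1.95/liter.
Origin Lorova qualifies under the Durius–Lorova agreement and 69.94 is covered: preferential rate Free applies instead.
Duty = ¥107,971.44 × 0% = ¥0.00.
Total = ¥23,114.09 + ¥5,077.59 + ¥0.00 = ¥28,191.68.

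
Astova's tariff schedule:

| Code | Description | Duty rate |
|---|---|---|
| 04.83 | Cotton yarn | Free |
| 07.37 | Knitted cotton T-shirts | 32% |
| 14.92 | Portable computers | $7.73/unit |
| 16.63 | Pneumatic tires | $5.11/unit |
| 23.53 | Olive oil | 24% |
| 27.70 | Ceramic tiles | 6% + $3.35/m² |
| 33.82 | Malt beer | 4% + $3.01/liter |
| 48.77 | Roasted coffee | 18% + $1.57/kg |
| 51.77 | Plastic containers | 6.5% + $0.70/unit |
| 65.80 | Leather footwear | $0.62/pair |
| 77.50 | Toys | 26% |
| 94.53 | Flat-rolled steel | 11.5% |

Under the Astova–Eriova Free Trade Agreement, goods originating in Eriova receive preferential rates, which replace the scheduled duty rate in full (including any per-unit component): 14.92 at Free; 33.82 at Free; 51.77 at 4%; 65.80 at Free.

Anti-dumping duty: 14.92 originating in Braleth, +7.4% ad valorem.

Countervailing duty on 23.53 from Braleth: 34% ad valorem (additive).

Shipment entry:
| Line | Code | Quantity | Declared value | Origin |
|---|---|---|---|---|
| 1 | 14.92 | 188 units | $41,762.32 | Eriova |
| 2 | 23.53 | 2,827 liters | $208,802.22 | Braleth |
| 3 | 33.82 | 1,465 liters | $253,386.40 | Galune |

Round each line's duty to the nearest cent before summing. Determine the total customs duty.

Line 1 (14.92, Eriova, 188 units, $41,762.32):
Base rate for 14.92 is $7.73/unit.
Origin Eriova qualifies under the Astova–Eriova agreement and 14.92 is covered: preferential rate Free applies instead.
The additional-duty order on 14.92 targets Braleth, not Eriova; it does not apply.
Duty = $41,762.32 × 0% = $0.00.
Line 2 (23.53, Braleth, 2,827 liters, $208,802.22):
Base rate for 23.53 is 24%.
Additional duty on 23.53 from Braleth: +34%. Applied ad valorem rate: 24% + 34% = 58%.
Duty = $208,802.22 × 58% = $121,105.29.
Line 3 (33.82, Galune, 1,465 liters, $253,386.40):
Base rate for 33.82 is 4% + $3.01/liter.
33.82 has an FTA preferential rate, but origin Galune is not Eriova; base rate stands.
Duty = $253,386.40 × 4% + 1,465 × $3.01 = $14,545.11.
Total = $0.00 + $121,105.29 + $14,545.11 = $135,650.40.

$135,650.40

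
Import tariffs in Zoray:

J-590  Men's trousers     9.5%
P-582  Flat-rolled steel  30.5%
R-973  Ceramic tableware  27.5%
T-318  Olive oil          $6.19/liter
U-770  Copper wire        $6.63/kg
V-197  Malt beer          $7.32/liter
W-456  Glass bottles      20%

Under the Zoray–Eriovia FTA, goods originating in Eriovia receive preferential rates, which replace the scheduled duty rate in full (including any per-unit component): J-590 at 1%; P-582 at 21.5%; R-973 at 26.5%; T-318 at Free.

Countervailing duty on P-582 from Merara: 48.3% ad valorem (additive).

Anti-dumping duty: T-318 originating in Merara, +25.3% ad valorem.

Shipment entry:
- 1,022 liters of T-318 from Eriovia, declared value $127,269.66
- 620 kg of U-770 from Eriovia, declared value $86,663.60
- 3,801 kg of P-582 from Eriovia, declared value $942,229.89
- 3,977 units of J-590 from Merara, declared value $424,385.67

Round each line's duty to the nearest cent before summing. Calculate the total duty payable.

Line 1 (T-318, Eriovia, 1,022 liters, $127,269.66):
Base rate for T-318 is $6.19/liter.
Origin Eriovia qualifies under the Zoray–Eriovia agreement and T-318 is covered: preferential rate Free applies instead.
The additional-duty order on T-318 targets Merara, not Eriovia; it does not apply.
Duty = $127,269.66 × 0% = $0.00.
Line 2 (U-770, Eriovia, 620 kg, $86,663.60):
Base rate for U-770 is $6.63/kg.
Origin Eriovia is the FTA partner but U-770 is not on the preference list; base rate stands.
Duty = 620 × $6.63 = $4,110.60.
Line 3 (P-582, Eriovia, 3,801 kg, $942,229.89):
Base rate for P-582 is 30.5%.
Origin Eriovia qualifies under the Zoray–Eriovia agreement and P-582 is covered: preferential rate 21.5% applies instead.
The additional-duty order on P-582 targets Merara, not Eriovia; it does not apply.
Duty = $942,229.89 × 21.5% = $202,579.43.
Line 4 (J-590, Merara, 3,977 units, $424,385.67):
Base rate for J-590 is 9.5%.
J-590 has an FTA preferential rate, but origin Merara is not Eriovia; base rate stands.
Duty = $424,385.67 × 9.5% = $40,316.64.
Total = $0.00 + $4,110.60 + $202,579.43 + $40,316.64 = $247,006.67.

$247,006.67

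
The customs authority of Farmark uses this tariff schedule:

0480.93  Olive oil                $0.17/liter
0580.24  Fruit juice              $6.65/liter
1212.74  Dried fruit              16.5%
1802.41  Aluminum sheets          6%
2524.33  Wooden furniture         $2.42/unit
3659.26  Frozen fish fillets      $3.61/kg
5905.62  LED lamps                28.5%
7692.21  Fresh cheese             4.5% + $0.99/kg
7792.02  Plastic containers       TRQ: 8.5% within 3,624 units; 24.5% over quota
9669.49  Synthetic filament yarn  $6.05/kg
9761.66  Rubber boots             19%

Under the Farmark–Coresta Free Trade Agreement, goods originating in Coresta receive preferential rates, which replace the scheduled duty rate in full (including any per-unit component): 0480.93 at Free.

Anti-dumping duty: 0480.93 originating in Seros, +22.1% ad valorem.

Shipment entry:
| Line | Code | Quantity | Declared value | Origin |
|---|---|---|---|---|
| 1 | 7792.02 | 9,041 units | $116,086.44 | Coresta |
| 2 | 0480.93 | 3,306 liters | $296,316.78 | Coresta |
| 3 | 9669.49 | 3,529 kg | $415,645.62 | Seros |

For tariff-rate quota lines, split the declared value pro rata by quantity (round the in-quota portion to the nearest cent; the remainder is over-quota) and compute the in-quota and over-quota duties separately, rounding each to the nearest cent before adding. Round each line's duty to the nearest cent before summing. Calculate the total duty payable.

$42,346.48

Line 1 (7792.02, Coresta, 9,041 units, $116,086.44):
Code 7792.02 is under a tariff-rate quota (threshold 3,624 units). In-quota: 3,624 units at 8.5%; over-quota: 5,417 units at 24.5%.
Pro-rata value split: in-quota = $116,086.44 × 3,624/9,041 = $46,532.16; over-quota = $116,086.44 − $46,532.16 = $69,554.28.
In-quota duty = $46,532.16 × 8.5% = $3,955.23. Over-quota duty = $69,554.28 × 24.5% = $17,040.80.
Line duty = $3,955.23 + $17,040.80 = $20,996.03.
Line 2 (0480.93, Coresta, 3,306 liters, $296,316.78):
Base rate for 0480.93 is $0.17/liter.
Origin Coresta qualifies under the Farmark–Coresta agreement and 0480.93 is covered: preferential rate Free applies instead.
The additional-duty order on 0480.93 targets Seros, not Coresta; it does not apply.
Duty = $296,316.78 × 0% = $0.00.
Line 3 (9669.49, Seros, 3,529 kg, $415,645.62):
Base rate for 9669.49 is $6.05/kg.
Duty = 3,529 × $6.05 = $21,350.45.
Total = $20,996.03 + $0.00 + $21,350.45 = $42,346.48.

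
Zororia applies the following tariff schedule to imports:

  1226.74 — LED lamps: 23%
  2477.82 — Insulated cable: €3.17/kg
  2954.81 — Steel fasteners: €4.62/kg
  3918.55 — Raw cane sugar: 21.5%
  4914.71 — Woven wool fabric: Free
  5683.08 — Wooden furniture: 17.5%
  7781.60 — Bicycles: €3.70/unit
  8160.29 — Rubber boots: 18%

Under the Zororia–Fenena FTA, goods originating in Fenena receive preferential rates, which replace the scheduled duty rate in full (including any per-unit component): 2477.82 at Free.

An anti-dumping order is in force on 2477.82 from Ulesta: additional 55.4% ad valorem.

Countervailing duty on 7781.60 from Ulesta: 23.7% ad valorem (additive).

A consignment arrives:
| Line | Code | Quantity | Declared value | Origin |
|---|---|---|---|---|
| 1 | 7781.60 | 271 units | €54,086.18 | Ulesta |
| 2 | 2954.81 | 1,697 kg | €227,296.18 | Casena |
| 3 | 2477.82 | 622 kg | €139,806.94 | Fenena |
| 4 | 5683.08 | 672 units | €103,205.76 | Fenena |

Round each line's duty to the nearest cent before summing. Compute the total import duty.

Line 1 (7781.60, Ulesta, 271 units, €54,086.18):
Base rate for 7781.60 is €3.70/unit.
Additional duty on 7781.60 from Ulesta: +23.7% ad valorem. Applied ad valorem rate = 23.7%.
Duty = €54,086.18 × 23.7% + 271 × €3.70 = €13,821.12.
Line 2 (2954.81, Casena, 1,697 kg, €227,296.18):
Base rate for 2954.81 is €4.62/kg.
Duty = 1,697 × €4.62 = €7,840.14.
Line 3 (2477.82, Fenena, 622 kg, €139,806.94):
Base rate for 2477.82 is €3.17/kg.
Origin Fenena qualifies under the Zororia–Fenena agreement and 2477.82 is covered: preferential rate Free applies instead.
The additional-duty order on 2477.82 targets Ulesta, not Fenena; it does not apply.
Duty = €139,806.94 × 0% = €0.00.
Line 4 (5683.08, Fenena, 672 units, €103,205.76):
Base rate for 5683.08 is 17.5%.
Origin Fenena is the FTA partner but 5683.08 is not on the preference list; base rate stands.
Duty = €103,205.76 × 17.5% = €18,061.01.
Total = €13,821.12 + €7,840.14 + €0.00 + €18,061.01 = €39,722.27.

€39,722.27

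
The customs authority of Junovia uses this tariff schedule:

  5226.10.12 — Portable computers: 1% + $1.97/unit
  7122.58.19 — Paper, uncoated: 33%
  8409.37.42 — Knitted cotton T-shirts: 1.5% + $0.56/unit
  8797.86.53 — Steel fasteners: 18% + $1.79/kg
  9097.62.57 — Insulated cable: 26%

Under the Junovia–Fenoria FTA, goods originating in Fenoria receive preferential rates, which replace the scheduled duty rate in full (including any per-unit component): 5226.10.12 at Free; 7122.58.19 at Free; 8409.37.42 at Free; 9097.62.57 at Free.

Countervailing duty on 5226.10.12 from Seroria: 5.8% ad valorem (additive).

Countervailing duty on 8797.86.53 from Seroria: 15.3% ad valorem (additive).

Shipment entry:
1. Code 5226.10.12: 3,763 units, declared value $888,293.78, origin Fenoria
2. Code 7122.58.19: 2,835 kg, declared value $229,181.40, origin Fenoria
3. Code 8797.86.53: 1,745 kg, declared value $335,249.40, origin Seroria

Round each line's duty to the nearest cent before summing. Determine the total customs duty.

$114,761.60

Line 1 (5226.10.12, Fenoria, 3,763 units, $888,293.78):
Base rate for 5226.10.12 is 1% + $1.97/unit.
Origin Fenoria qualifies under the Junovia–Fenoria agreement and 5226.10.12 is covered: preferential rate Free applies instead.
The additional-duty order on 5226.10.12 targets Seroria, not Fenoria; it does not apply.
Duty = $888,293.78 × 0% = $0.00.
Line 2 (7122.58.19, Fenoria, 2,835 kg, $229,181.40):
Base rate for 7122.58.19 is 33%.
Origin Fenoria qualifies under the Junovia–Fenoria agreement and 7122.58.19 is covered: preferential rate Free applies instead.
Duty = $229,181.40 × 0% = $0.00.
Line 3 (8797.86.53, Seroria, 1,745 kg, $335,249.40):
Base rate for 8797.86.53 is 18% + $1.79/kg.
Additional duty on 8797.86.53 from Seroria: +15.3%. Applied ad valorem rate: 18% + 15.3% = 33.3%.
Duty = $335,249.40 × 33.3% + 1,745 × $1.79 = $114,761.60.
Total = $0.00 + $0.00 + $114,761.60 = $114,761.60.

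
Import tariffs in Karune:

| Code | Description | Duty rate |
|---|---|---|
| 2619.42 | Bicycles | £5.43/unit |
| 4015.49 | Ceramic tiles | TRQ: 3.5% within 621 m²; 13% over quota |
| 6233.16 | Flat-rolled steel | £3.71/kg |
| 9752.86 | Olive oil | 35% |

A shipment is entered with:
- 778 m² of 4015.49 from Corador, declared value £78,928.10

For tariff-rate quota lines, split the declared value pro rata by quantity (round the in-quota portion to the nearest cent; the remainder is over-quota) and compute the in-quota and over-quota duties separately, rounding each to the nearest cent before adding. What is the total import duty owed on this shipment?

Line 1 (4015.49, Corador, 778 m², £78,928.10):
Code 4015.49 is under a tariff-rate quota (threshold 621 m²). In-quota: 621 m² at 3.5%; over-quota: 157 m² at 13%.
Pro-rata value split: in-quota = £78,928.10 × 621/778 = £63,000.45; over-quota = £78,928.10 − £63,000.45 = £15,927.65.
In-quota duty = £63,000.45 × 3.5% = £2,205.02. Over-quota duty = £15,927.65 × 13% = £2,070.59.
Line duty = £2,205.02 + £2,070.59 = £4,275.61.

£4,275.61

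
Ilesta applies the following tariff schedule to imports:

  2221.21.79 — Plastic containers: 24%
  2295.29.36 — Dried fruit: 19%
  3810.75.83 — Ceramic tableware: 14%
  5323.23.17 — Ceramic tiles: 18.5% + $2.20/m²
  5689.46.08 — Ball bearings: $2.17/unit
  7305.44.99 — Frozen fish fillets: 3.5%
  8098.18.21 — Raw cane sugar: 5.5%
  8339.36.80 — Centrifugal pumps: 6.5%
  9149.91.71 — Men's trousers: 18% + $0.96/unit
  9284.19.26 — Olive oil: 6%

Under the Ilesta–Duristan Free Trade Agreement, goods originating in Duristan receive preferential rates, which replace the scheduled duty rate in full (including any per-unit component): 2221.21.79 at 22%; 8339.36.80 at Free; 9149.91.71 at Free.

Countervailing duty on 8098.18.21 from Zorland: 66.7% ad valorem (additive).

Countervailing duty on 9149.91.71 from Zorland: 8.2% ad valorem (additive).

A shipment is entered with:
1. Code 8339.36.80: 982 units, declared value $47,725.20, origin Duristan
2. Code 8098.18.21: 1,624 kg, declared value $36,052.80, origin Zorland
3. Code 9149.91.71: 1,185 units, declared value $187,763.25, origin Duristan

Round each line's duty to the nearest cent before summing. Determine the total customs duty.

Line 1 (8339.36.80, Duristan, 982 units, $47,725.20):
Base rate for 8339.36.80 is 6.5%.
Origin Duristan qualifies under the Ilesta–Duristan agreement and 8339.36.80 is covered: preferential rate Free applies instead.
Duty = $47,725.20 × 0% = $0.00.
Line 2 (8098.18.21, Zorland, 1,624 kg, $36,052.80):
Base rate for 8098.18.21 is 5.5%.
Additional duty on 8098.18.21 from Zorland: +66.7%. Applied ad valorem rate: 5.5% + 66.7% = 72.2%.
Duty = $36,052.80 × 72.2% = $26,030.12.
Line 3 (9149.91.71, Duristan, 1,185 units, $187,763.25):
Base rate for 9149.91.71 is 18% + $0.96/unit.
Origin Duristan qualifies under the Ilesta–Duristan agreement and 9149.91.71 is covered: preferential rate Free applies instead.
The additional-duty order on 9149.91.71 targets Zorland, not Duristan; it does not apply.
Duty = $187,763.25 × 0% = $0.00.
Total = $0.00 + $26,030.12 + $0.00 = $26,030.12.

$26,030.12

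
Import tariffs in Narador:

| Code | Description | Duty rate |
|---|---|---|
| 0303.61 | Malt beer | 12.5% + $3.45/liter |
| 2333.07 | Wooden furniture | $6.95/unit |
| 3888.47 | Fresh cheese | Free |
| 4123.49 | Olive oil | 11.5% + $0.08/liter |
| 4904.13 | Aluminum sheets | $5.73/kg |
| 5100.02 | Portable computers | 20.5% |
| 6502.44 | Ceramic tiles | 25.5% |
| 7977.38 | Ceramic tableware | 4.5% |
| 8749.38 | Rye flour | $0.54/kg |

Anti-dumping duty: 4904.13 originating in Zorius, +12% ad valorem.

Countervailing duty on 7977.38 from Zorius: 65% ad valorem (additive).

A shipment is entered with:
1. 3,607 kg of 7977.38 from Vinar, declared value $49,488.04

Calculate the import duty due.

Line 1 (7977.38, Vinar, 3,607 kg, $49,488.04):
Base rate for 7977.38 is 4.5%.
The additional-duty order on 7977.38 targets Zorius, not Vinar; it does not apply.
Duty = $49,488.04 × 4.5% = $2,226.96.

$2,226.96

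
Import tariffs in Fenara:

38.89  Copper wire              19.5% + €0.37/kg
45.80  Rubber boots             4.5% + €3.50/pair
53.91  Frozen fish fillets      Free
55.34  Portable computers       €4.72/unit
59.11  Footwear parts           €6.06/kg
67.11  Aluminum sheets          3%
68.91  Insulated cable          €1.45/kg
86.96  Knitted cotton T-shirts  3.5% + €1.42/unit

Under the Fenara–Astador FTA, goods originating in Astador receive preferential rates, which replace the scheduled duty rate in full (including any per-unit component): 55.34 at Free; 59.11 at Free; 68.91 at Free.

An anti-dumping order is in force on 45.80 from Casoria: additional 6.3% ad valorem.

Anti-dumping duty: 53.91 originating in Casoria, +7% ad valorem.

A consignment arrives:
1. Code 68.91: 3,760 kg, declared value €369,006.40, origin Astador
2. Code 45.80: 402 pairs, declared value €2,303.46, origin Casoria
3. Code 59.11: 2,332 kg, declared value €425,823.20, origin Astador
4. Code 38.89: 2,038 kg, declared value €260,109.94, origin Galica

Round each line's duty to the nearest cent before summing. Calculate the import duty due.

Line 1 (68.91, Astador, 3,760 kg, €369,006.40):
Base rate for 68.91 is €1.45/kg.
Origin Astador qualifies under the Fenara–Astador agreement and 68.91 is covered: preferential rate Free applies instead.
Duty = €369,006.40 × 0% = €0.00.
Line 2 (45.80, Casoria, 402 pairs, €2,303.46):
Base rate for 45.80 is 4.5% + €3.50/pair.
Additional duty on 45.80 from Casoria: +6.3%. Applied ad valorem rate: 4.5% + 6.3% = 10.8%.
Duty = €2,303.46 × 10.8% + 402 × €3.50 = €1,655.77.
Line 3 (59.11, Astador, 2,332 kg, €425,823.20):
Base rate for 59.11 is €6.06/kg.
Origin Astador qualifies under the Fenara–Astador agreement and 59.11 is covered: preferential rate Free applies instead.
Duty = €425,823.20 × 0% = €0.00.
Line 4 (38.89, Galica, 2,038 kg, €260,109.94):
Base rate for 38.89 is 19.5% + €0.37/kg.
Duty = €260,109.94 × 19.5% + 2,038 × €0.37 = €51,475.50.
Total = €0.00 + €1,655.77 + €0.00 + €51,475.50 = €53,131.27.

€53,131.27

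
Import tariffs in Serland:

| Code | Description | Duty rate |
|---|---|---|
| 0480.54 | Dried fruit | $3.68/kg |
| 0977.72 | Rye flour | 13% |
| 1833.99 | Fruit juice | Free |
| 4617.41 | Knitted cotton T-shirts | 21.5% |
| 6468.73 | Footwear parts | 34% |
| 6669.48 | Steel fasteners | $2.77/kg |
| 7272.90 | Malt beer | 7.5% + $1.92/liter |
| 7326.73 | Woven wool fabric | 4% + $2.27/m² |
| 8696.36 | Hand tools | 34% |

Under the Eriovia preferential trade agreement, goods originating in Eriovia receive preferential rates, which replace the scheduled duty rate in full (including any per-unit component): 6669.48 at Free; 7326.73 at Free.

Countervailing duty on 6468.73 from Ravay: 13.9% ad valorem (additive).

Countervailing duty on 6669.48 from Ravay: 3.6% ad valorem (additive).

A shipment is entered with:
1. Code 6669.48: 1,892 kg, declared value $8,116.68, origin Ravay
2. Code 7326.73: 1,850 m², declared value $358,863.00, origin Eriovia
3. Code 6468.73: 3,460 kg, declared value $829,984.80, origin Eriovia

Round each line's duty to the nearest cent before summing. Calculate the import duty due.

Line 1 (6669.48, Ravay, 1,892 kg, $8,116.68):
Base rate for 6669.48 is $2.77/kg.
6669.48 has an FTA preferential rate, but origin Ravay is not Eriovia; base rate stands.
Additional duty on 6669.48 from Ravay: +3.6% ad valorem. Applied ad valorem rate = 3.6%.
Duty = $8,116.68 × 3.6% + 1,892 × $2.77 = $5,533.04.
Line 2 (7326.73, Eriovia, 1,850 m², $358,863.00):
Base rate for 7326.73 is 4% + $2.27/m².
Origin Eriovia qualifies under the Serland–Eriovia agreement and 7326.73 is covered: preferential rate Free applies instead.
Duty = $358,863.00 × 0% = $0.00.
Line 3 (6468.73, Eriovia, 3,460 kg, $829,984.80):
Base rate for 6468.73 is 34%.
Origin Eriovia is the FTA partner but 6468.73 is not on the preference list; base rate stands.
The additional-duty order on 6468.73 targets Ravay, not Eriovia; it does not apply.
Duty = $829,984.80 × 34% = $282,194.83.
Total = $5,533.04 + $0.00 + $282,194.83 = $287,727.87.

$287,727.87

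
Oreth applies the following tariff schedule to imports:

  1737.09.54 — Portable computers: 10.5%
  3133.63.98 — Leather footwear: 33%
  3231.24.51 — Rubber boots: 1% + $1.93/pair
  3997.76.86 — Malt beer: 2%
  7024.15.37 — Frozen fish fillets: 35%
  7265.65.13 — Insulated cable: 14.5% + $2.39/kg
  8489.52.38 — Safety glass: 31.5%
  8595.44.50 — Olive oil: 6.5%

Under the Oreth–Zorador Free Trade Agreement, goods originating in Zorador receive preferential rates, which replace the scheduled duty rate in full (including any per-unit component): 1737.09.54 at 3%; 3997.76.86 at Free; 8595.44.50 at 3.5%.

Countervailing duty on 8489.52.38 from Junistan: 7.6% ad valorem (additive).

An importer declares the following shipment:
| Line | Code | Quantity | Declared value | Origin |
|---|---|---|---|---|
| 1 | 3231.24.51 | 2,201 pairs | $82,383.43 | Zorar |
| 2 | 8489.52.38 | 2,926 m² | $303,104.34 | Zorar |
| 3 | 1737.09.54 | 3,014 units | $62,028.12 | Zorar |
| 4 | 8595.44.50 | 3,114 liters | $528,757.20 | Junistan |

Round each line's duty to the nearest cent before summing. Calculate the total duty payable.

$141,431.80

Line 1 (3231.24.51, Zorar, 2,201 pairs, $82,383.43):
Base rate for 3231.24.51 is 1% + $1.93/pair.
Duty = $82,383.43 × 1% + 2,201 × $1.93 = $5,071.76.
Line 2 (8489.52.38, Zorar, 2,926 m², $303,104.34):
Base rate for 8489.52.38 is 31.5%.
The additional-duty order on 8489.52.38 targets Junistan, not Zorar; it does not apply.
Duty = $303,104.34 × 31.5% = $95,477.87.
Line 3 (1737.09.54, Zorar, 3,014 units, $62,028.12):
Base rate for 1737.09.54 is 10.5%.
1737.09.54 has an FTA preferential rate, but origin Zorar is not Zorador; base rate stands.
Duty = $62,028.12 × 10.5% = $6,512.95.
Line 4 (8595.44.50, Junistan, 3,114 liters, $528,757.20):
Base rate for 8595.44.50 is 6.5%.
8595.44.50 has an FTA preferential rate, but origin Junistan is not Zorador; base rate stands.
Duty = $528,757.20 × 6.5% = $34,369.22.
Total = $5,071.76 + $95,477.87 + $6,512.95 + $34,369.22 = $141,431.80.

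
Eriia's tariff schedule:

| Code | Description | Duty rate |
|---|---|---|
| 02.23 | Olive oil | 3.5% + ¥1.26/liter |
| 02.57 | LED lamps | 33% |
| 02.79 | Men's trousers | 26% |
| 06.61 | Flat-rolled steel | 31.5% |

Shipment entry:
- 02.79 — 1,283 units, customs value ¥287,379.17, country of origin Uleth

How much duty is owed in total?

Line 1 (02.79, Uleth, 1,283 units, ¥287,379.17):
Base rate for 02.79 is 26%.
Duty = ¥287,379.17 × 26% = ¥74,718.58.

¥74,718.58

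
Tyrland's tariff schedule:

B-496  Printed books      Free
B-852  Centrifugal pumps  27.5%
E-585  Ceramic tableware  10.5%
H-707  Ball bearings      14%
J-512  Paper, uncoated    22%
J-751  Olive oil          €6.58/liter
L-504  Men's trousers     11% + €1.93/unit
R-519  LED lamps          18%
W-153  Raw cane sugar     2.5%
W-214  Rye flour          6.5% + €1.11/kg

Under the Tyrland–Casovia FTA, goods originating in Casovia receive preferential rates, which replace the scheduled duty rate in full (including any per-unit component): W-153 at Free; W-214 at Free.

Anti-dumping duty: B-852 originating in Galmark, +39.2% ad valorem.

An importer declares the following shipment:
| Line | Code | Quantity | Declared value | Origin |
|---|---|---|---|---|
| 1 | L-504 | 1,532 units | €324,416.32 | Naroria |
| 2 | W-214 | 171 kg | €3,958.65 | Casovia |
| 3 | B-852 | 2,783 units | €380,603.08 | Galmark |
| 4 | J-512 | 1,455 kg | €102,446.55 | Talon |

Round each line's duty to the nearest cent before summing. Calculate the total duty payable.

€315,043.05

Line 1 (L-504, Naroria, 1,532 units, €324,416.32):
Base rate for L-504 is 11% + €1.93/unit.
Duty = €324,416.32 × 11% + 1,532 × €1.93 = €38,642.56.
Line 2 (W-214, Casovia, 171 kg, €3,958.65):
Base rate for W-214 is 6.5% + €1.11/kg.
Origin Casovia qualifies under the Tyrland–Casovia agreement and W-214 is covered: preferential rate Free applies instead.
Duty = €3,958.65 × 0% = €0.00.
Line 3 (B-852, Galmark, 2,783 units, €380,603.08):
Base rate for B-852 is 27.5%.
Additional duty on B-852 from Galmark: +39.2%. Applied ad valorem rate: 27.5% + 39.2% = 66.7%.
Duty = €380,603.08 × 66.7% = €253,862.25.
Line 4 (J-512, Talon, 1,455 kg, €102,446.55):
Base rate for J-512 is 22%.
Duty = €102,446.55 × 22% = €22,538.24.
Total = €38,642.56 + €0.00 + €253,862.25 + €22,538.24 = €315,043.05.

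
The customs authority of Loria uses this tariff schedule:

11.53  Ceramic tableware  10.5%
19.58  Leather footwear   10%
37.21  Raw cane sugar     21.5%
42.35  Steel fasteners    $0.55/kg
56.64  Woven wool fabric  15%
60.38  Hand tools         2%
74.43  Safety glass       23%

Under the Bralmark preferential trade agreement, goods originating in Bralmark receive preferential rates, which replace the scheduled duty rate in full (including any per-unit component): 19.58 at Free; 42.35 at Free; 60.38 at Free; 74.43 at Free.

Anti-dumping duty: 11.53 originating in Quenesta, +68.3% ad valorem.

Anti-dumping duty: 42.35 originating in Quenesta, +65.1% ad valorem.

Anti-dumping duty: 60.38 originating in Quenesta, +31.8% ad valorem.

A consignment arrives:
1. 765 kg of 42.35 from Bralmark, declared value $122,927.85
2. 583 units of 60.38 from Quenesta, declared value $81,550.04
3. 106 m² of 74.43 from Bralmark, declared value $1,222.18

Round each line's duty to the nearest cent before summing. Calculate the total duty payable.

Line 1 (42.35, Bralmark, 765 kg, $122,927.85):
Base rate for 42.35 is $0.55/kg.
Origin Bralmark qualifies under the Loria–Bralmark agreement and 42.35 is covered: preferential rate Free applies instead.
The additional-duty order on 42.35 targets Quenesta, not Bralmark; it does not apply.
Duty = $122,927.85 × 0% = $0.00.
Line 2 (60.38, Quenesta, 583 units, $81,550.04):
Base rate for 60.38 is 2%.
60.38 has an FTA preferential rate, but origin Quenesta is not Bralmark; base rate stands.
Additional duty on 60.38 from Quenesta: +31.8%. Applied ad valorem rate: 2% + 31.8% = 33.8%.
Duty = $81,550.04 × 33.8% = $27,563.91.
Line 3 (74.43, Bralmark, 106 m², $1,222.18):
Base rate for 74.43 is 23%.
Origin Bralmark qualifies under the Loria–Bralmark agreement and 74.43 is covered: preferential rate Free applies instead.
Duty = $1,222.18 × 0% = $0.00.
Total = $0.00 + $27,563.91 + $0.00 = $27,563.91.

$27,563.91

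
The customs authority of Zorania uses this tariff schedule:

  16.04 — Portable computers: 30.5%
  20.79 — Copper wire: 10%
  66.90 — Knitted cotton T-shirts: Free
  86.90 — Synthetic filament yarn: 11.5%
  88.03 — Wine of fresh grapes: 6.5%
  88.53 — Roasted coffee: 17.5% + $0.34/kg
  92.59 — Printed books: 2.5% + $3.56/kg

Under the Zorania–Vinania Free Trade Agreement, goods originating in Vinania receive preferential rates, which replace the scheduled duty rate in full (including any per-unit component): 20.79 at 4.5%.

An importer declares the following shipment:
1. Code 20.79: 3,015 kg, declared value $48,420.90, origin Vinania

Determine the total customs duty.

Line 1 (20.79, Vinania, 3,015 kg, $48,420.90):
Base rate for 20.79 is 10%.
Origin Vinania qualifies under the Zorania–Vinania agreement and 20.79 is covered: preferential rate 4.5% applies instead.
Duty = $48,420.90 × 4.5% = $2,178.94.

$2,178.94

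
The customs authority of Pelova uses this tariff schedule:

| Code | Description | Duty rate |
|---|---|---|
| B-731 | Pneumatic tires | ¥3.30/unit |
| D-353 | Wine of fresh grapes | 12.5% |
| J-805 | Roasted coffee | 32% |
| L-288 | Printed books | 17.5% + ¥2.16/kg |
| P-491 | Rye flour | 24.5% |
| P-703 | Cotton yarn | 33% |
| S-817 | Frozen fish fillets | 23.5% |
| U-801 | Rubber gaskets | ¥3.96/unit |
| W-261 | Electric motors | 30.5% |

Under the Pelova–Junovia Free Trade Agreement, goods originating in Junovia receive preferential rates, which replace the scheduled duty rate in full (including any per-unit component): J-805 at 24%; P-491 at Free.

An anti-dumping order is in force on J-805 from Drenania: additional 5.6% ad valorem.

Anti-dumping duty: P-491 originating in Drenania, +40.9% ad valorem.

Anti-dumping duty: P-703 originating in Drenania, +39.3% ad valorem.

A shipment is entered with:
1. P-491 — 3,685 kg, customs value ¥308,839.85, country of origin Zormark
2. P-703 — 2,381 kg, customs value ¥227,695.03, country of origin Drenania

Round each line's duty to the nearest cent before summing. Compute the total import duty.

Line 1 (P-491, Zormark, 3,685 kg, ¥308,839.85):
Base rate for P-491 is 24.5%.
P-491 has an FTA preferential rate, but origin Zormark is not Junovia; base rate stands.
The additional-duty order on P-491 targets Drenania, not Zormark; it does not apply.
Duty = ¥308,839.85 × 24.5% = ¥75,665.76.
Line 2 (P-703, Drenania, 2,381 kg, ¥227,695.03):
Base rate for P-703 is 33%.
Additional duty on P-703 from Drenania: +39.3%. Applied ad valorem rate: 33% + 39.3% = 72.3%.
Duty = ¥227,695.03 × 72.3% = ¥164,623.51.
Total = ¥75,665.76 + ¥164,623.51 = ¥240,289.27.

¥240,289.27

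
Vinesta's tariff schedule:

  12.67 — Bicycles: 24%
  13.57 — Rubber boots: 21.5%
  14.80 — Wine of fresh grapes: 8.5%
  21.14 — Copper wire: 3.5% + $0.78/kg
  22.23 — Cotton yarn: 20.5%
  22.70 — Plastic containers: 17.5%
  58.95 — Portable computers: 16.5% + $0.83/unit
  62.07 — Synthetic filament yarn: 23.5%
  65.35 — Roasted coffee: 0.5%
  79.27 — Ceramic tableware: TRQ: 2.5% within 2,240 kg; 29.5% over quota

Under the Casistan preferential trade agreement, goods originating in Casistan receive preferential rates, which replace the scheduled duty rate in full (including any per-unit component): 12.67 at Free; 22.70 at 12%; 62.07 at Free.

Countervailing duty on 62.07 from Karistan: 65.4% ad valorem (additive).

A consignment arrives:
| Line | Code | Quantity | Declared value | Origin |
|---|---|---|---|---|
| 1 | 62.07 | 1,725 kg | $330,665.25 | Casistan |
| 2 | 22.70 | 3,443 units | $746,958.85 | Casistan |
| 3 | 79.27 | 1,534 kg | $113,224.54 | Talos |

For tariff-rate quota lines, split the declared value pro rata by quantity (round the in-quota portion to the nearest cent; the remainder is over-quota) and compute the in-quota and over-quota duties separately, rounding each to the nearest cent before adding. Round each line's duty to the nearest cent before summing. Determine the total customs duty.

Line 1 (62.07, Casistan, 1,725 kg, $330,665.25):
Base rate for 62.07 is 23.5%.
Origin Casistan qualifies under the Vinesta–Casistan agreement and 62.07 is covered: preferential rate Free applies instead.
The additional-duty order on 62.07 targets Karistan, not Casistan; it does not apply.
Duty = $330,665.25 × 0% = $0.00.
Line 2 (22.70, Casistan, 3,443 units, $746,958.85):
Base rate for 22.70 is 17.5%.
Origin Casistan qualifies under the Vinesta–Casistan agreement and 22.70 is covered: preferential rate 12% applies instead.
Duty = $746,958.85 × 12% = $89,635.06.
Line 3 (79.27, Talos, 1,534 kg, $113,224.54):
Code 79.27 is under a tariff-rate quota (threshold 2,240 kg). Quantity 1,534 kg is within the quota, so the in-quota rate 2.5% applies to the full value.
Duty = $113,224.54 × 2.5% = $2,830.61.
Total = $0.00 + $89,635.06 + $2,830.61 = $92,465.67.

$92,465.67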